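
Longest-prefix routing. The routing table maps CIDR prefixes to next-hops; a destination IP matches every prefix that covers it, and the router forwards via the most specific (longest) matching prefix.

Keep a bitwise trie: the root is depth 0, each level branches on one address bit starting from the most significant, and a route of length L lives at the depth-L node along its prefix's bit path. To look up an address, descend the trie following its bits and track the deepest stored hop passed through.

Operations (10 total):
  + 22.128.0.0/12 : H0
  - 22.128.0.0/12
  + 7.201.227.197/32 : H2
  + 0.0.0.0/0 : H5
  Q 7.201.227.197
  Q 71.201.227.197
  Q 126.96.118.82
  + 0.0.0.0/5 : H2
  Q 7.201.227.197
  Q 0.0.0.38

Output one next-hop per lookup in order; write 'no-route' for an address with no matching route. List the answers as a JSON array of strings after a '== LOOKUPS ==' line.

Trace:
  add 22.128.0.0/12 -> H0 at depth 12
  - 22.128.0.0/12 clear@12
  add 7.201.227.197/32 -> H2 at depth 32
  add 0.0.0.0/0 -> H5 at depth 0
  Q 7.201.227.197: descend 00000111110010011110001111000101 ; hops seen [H5,H2] ; pick H2
  Q 71.201.227.197: descend 0 ; hops seen [H5] ; pick H5
  Q 126.96.118.82: descend 0 ; hops seen [H5] ; pick H5
  add 0.0.0.0/5 -> H2 at depth 5
  Q 7.201.227.197: descend 00000111110010011110001111000101 ; hops seen [H5,H2,H2] ; pick H2
  Q 0.0.0.38: descend 00000 ; hops seen [H5,H2] ; pick H2

== LOOKUPS ==
["H2","H5","H5","H2","H2"]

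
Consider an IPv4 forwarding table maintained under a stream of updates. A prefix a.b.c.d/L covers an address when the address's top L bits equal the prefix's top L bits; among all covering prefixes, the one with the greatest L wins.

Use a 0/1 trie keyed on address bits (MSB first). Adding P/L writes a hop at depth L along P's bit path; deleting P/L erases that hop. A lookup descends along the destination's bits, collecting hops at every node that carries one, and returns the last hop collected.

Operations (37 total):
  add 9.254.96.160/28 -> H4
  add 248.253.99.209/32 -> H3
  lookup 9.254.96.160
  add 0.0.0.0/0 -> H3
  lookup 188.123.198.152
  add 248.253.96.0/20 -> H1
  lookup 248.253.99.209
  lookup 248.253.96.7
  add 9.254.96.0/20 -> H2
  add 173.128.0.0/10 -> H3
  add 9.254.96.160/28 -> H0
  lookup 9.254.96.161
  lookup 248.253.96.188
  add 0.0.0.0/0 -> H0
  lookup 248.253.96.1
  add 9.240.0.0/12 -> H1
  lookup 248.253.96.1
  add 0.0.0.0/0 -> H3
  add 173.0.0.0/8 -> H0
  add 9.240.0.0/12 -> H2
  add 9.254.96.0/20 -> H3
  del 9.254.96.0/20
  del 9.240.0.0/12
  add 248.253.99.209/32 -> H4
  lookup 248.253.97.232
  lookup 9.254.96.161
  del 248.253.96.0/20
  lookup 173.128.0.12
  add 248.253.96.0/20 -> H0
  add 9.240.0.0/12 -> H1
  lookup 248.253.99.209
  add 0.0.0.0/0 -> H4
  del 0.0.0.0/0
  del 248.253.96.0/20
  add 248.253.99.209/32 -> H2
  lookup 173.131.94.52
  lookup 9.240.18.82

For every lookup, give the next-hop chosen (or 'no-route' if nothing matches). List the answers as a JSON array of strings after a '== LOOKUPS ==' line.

Apply in order:
  add 9.254.96.160/28 -> H4 at depth 28
  add 248.253.99.209/32 -> H3 at depth 32
  Q 9.254.96.160: descend 0000100111111110011000001010 ; hops seen [H4] ; pick H4
  add 0.0.0.0/0 -> H3 at depth 0
  Q 188.123.198.152: descend 1 ; hops seen [H3] ; pick H3
  add 248.253.96.0/20 -> H1 at depth 20
  Q 248.253.99.209: descend 11111000111111010110001111010001 ; hops seen [H3,H1,H3] ; pick H3
  Q 248.253.96.7: descend 1111100011111101011000 ; hops seen [H3,H1] ; pick H1
  add 9.254.96.0/20 -> H2 at depth 20
  add 173.128.0.0/10 -> H3 at depth 10
  add 9.254.96.160/28 -> H0 at depth 28
  Q 9.254.96.161: descend 0000100111111110011000001010 ; hops seen [H3,H2,H0] ; pick H0
  Q 248.253.96.188: descend 1111100011111101011000 ; hops seen [H3,H1] ; pick H1
  add 0.0.0.0/0 -> H0 at depth 0
  Q 248.253.96.1: descend 1111100011111101011000 ; hops seen [H0,H1] ; pick H1
  add 9.240.0.0/12 -> H1 at depth 12
  Q 248.253.96.1: descend 1111100011111101011000 ; hops seen [H0,H1] ; pick H1
  add 0.0.0.0/0 -> H3 at depth 0
  add 173.0.0.0/8 -> H0 at depth 8
  add 9.240.0.0/12 -> H2 at depth 12
  add 9.254.96.0/20 -> H3 at depth 20
  - 9.254.96.0/20 clear@20
  - 9.240.0.0/12 clear@12
  add 248.253.99.209/32 -> H4 at depth 32
  Q 248.253.97.232: descend 1111100011111101011000 ; hops seen [H3,H1] ; pick H1
  Q 9.254.96.161: descend 0000100111111110011000001010 ; hops seen [H3,H0] ; pick H0
  - 248.253.96.0/20 clear@20
  Q 173.128.0.12: descend 1010110110 ; hops seen [H3,H0,H3] ; pick H3
  add 248.253.96.0/20 -> H0 at depth 20
  add 9.240.0.0/12 -> H1 at depth 12
  Q 248.253.99.209: descend 11111000111111010110001111010001 ; hops seen [H3,H0,H4] ; pick H4
  add 0.0.0.0/0 -> H4 at depth 0
  - 0.0.0.0/0 clear@0
  - 248.253.96.0/20 clear@20
  add 248.253.99.209/32 -> H2 at depth 32
  Q 173.131.94.52: descend 1010110110 ; hops seen [H0,H3] ; pick H3
  Q 9.240.18.82: descend 000010011111 ; hops seen [H1] ; pick H1

== LOOKUPS ==
["H4","H3","H3","H1","H0","H1","H1","H1","H1","H0","H3","H4","H3","H1"]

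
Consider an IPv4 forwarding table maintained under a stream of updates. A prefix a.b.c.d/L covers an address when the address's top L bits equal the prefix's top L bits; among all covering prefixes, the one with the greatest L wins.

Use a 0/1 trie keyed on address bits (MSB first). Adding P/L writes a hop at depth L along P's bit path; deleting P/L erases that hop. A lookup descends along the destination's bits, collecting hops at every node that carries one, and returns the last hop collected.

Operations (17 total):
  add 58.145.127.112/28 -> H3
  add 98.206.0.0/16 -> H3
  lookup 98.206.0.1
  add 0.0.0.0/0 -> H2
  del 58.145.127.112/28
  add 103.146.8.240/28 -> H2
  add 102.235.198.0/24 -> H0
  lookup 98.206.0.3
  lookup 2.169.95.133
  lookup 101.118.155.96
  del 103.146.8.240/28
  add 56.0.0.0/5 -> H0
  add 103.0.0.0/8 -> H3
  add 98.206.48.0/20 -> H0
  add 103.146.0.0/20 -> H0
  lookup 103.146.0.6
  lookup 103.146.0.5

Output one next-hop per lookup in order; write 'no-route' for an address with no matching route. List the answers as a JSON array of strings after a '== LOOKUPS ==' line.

Trace:
  add 58.145.127.112/28 -> H3 at depth 28
  add 98.206.0.0/16 -> H3 at depth 16
  ? 98.206.0.1  path d0:-→d1:-→d2:-→d3:-→d4:-→d5:-→d6:-→d7:-→d8:-→d9:-→d10:-→d11:-→d12:-→d13:-→d14:-→d15:-→d16:H3  best=H3
  add 0.0.0.0/0 -> H2 at depth 0
  - 58.145.127.112/28 clear@28
  add 103.146.8.240/28 -> H2 at depth 28
  add 102.235.198.0/24 -> H0 at depth 24
  ? 98.206.0.3  path d0:H2→d1:-→d2:-→d3:-→d4:-→d5:-→d6:-→d7:-→d8:-→d9:-→d10:-→d11:-→d12:-→d13:-→d14:-→d15:-→d16:H3  best=H3
  ? 2.169.95.133  path d0:H2→d1:-→d2:-  best=H2
  ? 101.118.155.96  path d0:H2→d1:-→d2:-→d3:-→d4:-→d5:-→d6:-  best=H2
  - 103.146.8.240/28 clear@28
  add 56.0.0.0/5 -> H0 at depth 5
  add 103.0.0.0/8 -> H3 at depth 8
  add 98.206.48.0/20 -> H0 at depth 20
  add 103.146.0.0/20 -> H0 at depth 20
  ? 103.146.0.6  path d0:H2→d1:-→d2:-→d3:-→d4:-→d5:-→d6:-→d7:-→d8:H3→d9:-→d10:-→d11:-→d12:-→d13:-→d14:-→d15:-→d16:-→d17:-→d18:-→d19:-→d20:H0  best=H0
  ? 103.146.0.5  path d0:H2→d1:-→d2:-→d3:-→d4:-→d5:-→d6:-→d7:-→d8:H3→d9:-→d10:-→d11:-→d12:-→d13:-→d14:-→d15:-→d16:-→d17:-→d18:-→d19:-→d20:H0  best=H0

== LOOKUPS ==
["H3","H3","H2","H2","H0","H0"]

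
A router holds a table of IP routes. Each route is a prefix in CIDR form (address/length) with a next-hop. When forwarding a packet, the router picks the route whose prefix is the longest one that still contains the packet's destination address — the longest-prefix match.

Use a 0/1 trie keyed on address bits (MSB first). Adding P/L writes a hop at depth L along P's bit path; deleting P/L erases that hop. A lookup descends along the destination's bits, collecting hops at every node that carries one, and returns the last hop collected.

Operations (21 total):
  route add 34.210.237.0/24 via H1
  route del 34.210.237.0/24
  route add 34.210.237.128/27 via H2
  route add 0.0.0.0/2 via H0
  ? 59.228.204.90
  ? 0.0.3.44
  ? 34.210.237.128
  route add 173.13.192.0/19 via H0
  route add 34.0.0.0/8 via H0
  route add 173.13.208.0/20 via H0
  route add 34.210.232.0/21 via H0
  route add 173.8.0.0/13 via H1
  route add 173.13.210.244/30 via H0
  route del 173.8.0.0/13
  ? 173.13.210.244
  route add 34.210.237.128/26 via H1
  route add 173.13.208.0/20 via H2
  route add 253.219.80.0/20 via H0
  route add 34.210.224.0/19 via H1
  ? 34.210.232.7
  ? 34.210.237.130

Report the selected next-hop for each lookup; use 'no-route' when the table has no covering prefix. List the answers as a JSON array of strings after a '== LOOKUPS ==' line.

Trace:
  add 34.210.237.0/24 -> H1 at depth 24
  del 34.210.237.0/24 (clear depth 24)
  add 34.210.237.128/27 -> H2 at depth 27
  add 0.0.0.0/2 -> H0 at depth 2
  Q 59.228.204.90: descend 001 ; hops seen [H0] ; pick H0
  Q 0.0.3.44: descend 00 ; hops seen [H0] ; pick H0
  Q 34.210.237.128: descend 001000101101001011101101100 ; hops seen [H0,H2] ; pick H2
  add 173.13.192.0/19 -> H0 at depth 19
  add 34.0.0.0/8 -> H0 at depth 8
  add 173.13.208.0/20 -> H0 at depth 20
  add 34.210.232.0/21 -> H0 at depth 21
  add 173.8.0.0/13 -> H1 at depth 13
  add 173.13.210.244/30 -> H0 at depth 30
  del 173.8.0.0/13 (clear depth 13)
  Q 173.13.210.244: descend 101011010000110111010010111101 ; hops seen [H0,H0,H0] ; pick H0
  add 34.210.237.128/26 -> H1 at depth 26
  add 173.13.208.0/20 -> H2 at depth 20
  add 253.219.80.0/20 -> H0 at depth 20
  add 34.210.224.0/19 -> H1 at depth 19
  Q 34.210.232.7: descend 001000101101001011101 ; hops seen [H0,H0,H1,H0] ; pick H0
  Q 34.210.237.130: descend 001000101101001011101101100 ; hops seen [H0,H0,H1,H0,H1,H2] ; pick H2

== LOOKUPS ==
["H0","H0","H2","H0","H0","H2"]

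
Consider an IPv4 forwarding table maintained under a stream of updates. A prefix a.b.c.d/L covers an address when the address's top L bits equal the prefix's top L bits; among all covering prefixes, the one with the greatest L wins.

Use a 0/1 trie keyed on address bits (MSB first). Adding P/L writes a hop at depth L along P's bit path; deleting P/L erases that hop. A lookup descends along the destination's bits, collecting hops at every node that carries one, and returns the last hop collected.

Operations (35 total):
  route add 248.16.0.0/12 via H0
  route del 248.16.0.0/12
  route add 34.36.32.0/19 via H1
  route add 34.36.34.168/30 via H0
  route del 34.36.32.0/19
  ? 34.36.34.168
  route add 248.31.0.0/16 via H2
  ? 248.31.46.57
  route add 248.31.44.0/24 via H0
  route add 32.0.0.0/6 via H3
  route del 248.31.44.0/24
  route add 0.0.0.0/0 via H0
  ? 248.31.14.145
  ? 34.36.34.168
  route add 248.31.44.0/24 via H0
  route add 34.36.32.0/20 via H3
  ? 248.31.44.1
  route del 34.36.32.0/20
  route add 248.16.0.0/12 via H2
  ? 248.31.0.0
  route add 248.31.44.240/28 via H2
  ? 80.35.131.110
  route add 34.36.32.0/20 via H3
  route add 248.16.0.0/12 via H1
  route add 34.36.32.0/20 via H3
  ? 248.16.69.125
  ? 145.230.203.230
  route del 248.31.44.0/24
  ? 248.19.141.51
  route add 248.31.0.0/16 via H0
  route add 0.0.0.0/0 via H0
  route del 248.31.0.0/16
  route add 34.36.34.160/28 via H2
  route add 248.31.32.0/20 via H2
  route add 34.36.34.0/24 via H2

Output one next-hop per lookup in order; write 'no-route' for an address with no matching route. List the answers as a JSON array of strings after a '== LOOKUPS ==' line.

Process each operation:
  add 248.16.0.0/12 -> H0 at depth 12
  - 248.16.0.0/12 clear@12
  add 34.36.32.0/19 -> H1 at depth 19
  add 34.36.34.168/30 -> H0 at depth 30
  - 34.36.32.0/19 clear@19
  lookup 34.36.34.168: bits 001000100010010000100010101010 walk d0:-→d1:-→d2:-→d3:-→d4:-→d5:-→d6:-→d7:-→d8:-→d9:-→d10:-→d11:-→d12:-→d13:-→d14:-→d15:-→d16:-→d17:-→d18:-→d19:-→d20:-→d21:-→d22:-→d23:-→d24:-→d25:-→d26:-→d27:-→d28:-→d29:-→d30:H0 -> H0
  add 248.31.0.0/16 -> H2 at depth 16
  lookup 248.31.46.57: bits 1111100000011111 walk d0:-→d1:-→d2:-→d3:-→d4:-→d5:-→d6:-→d7:-→d8:-→d9:-→d10:-→d11:-→d12:-→d13:-→d14:-→d15:-→d16:H2 -> H2
  add 248.31.44.0/24 -> H0 at depth 24
  add 32.0.0.0/6 -> H3 at depth 6
  - 248.31.44.0/24 clear@24
  add 0.0.0.0/0 -> H0 at depth 0
  lookup 248.31.14.145: bits 111110000001111100 walk d0:H0→d1:-→d2:-→d3:-→d4:-→d5:-→d6:-→d7:-→d8:-→d9:-→d10:-→d11:-→d12:-→d13:-→d14:-→d15:-→d16:H2→d17:-→d18:- -> H2
  lookup 34.36.34.168: bits 001000100010010000100010101010 walk d0:H0→d1:-→d2:-→d3:-→d4:-→d5:-→d6:H3→d7:-→d8:-→d9:-→d10:-→d11:-→d12:-→d13:-→d14:-→d15:-→d16:-→d17:-→d18:-→d19:-→d20:-→d21:-→d22:-→d23:-→d24:-→d25:-→d26:-→d27:-→d28:-→d29:-→d30:H0 -> H0
  add 248.31.44.0/24 -> H0 at depth 24
  add 34.36.32.0/20 -> H3 at depth 20
  lookup 248.31.44.1: bits 111110000001111100101100 walk d0:H0→d1:-→d2:-→d3:-→d4:-→d5:-→d6:-→d7:-→d8:-→d9:-→d10:-→d11:-→d12:-→d13:-→d14:-→d15:-→d16:H2→d17:-→d18:-→d19:-→d20:-→d21:-→d22:-→d23:-→d24:H0 -> H0
  - 34.36.32.0/20 clear@20
  add 248.16.0.0/12 -> H2 at depth 12
  lookup 248.31.0.0: bits 111110000001111100 walk d0:H0→d1:-→d2:-→d3:-→d4:-→d5:-→d6:-→d7:-→d8:-→d9:-→d10:-→d11:-→d12:H2→d13:-→d14:-→d15:-→d16:H2→d17:-→d18:- -> H2
  add 248.31.44.240/28 -> H2 at depth 28
  lookup 80.35.131.110: bits 0 walk d0:H0→d1:- -> H0
  add 34.36.32.0/20 -> H3 at depth 20
  add 248.16.0.0/12 -> H1 at depth 12
  add 34.36.32.0/20 -> H3 at depth 20
  lookup 248.16.69.125: bits 111110000001 walk d0:H0→d1:-→d2:-→d3:-→d4:-→d5:-→d6:-→d7:-→d8:-→d9:-→d10:-→d11:-→d12:H1 -> H1
  lookup 145.230.203.230: bits 1 walk d0:H0→d1:- -> H0
  - 248.31.44.0/24 clear@24
  lookup 248.19.141.51: bits 111110000001 walk d0:H0→d1:-→d2:-→d3:-→d4:-→d5:-→d6:-→d7:-→d8:-→d9:-→d10:-→d11:-→d12:H1 -> H1
  add 248.31.0.0/16 -> H0 at depth 16
  add 0.0.0.0/0 -> H0 at depth 0
  - 248.31.0.0/16 clear@16
  add 34.36.34.160/28 -> H2 at depth 28
  add 248.31.32.0/20 -> H2 at depth 20
  add 34.36.34.0/24 -> H2 at depth 24

== LOOKUPS ==
["H0","H2","H2","H0","H0","H2","H0","H1","H0","H1"]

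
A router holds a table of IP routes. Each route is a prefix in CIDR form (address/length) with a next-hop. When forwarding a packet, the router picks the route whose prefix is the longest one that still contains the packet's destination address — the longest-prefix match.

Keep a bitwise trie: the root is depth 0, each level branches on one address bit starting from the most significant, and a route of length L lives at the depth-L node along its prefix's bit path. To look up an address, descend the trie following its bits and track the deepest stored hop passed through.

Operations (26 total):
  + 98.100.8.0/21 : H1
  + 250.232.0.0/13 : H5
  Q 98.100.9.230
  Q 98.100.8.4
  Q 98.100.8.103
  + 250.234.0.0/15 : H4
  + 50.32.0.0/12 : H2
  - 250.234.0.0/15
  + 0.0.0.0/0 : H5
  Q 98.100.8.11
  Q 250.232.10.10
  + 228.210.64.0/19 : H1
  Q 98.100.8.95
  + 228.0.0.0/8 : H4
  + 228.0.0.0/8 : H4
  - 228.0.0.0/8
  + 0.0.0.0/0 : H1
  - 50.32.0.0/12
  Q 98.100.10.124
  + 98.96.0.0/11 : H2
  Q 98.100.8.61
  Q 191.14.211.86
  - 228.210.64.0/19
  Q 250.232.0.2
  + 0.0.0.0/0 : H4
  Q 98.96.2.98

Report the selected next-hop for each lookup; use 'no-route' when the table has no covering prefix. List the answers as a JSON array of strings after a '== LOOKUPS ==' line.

Trace:
  + 98.100.8.0/21 (H1) depth=21
  + 250.232.0.0/13 (H5) depth=13
  ? 98.100.9.230  path d0:-→d1:-→d2:-→d3:-→d4:-→d5:-→d6:-→d7:-→d8:-→d9:-→d10:-→d11:-→d12:-→d13:-→d14:-→d15:-→d16:-→d17:-→d18:-→d19:-→d20:-→d21:H1  best=H1
  ? 98.100.8.4  path d0:-→d1:-→d2:-→d3:-→d4:-→d5:-→d6:-→d7:-→d8:-→d9:-→d10:-→d11:-→d12:-→d13:-→d14:-→d15:-→d16:-→d17:-→d18:-→d19:-→d20:-→d21:H1  best=H1
  ? 98.100.8.103  path d0:-→d1:-→d2:-→d3:-→d4:-→d5:-→d6:-→d7:-→d8:-→d9:-→d10:-→d11:-→d12:-→d13:-→d14:-→d15:-→d16:-→d17:-→d18:-→d19:-→d20:-→d21:H1  best=H1
  + 250.234.0.0/15 (H4) depth=15
  + 50.32.0.0/12 (H2) depth=12
  del 250.234.0.0/15 (clear depth 15)
  + 0.0.0.0/0 (H5) depth=0
  ? 98.100.8.11  path d0:H5→d1:-→d2:-→d3:-→d4:-→d5:-→d6:-→d7:-→d8:-→d9:-→d10:-→d11:-→d12:-→d13:-→d14:-→d15:-→d16:-→d17:-→d18:-→d19:-→d20:-→d21:H1  best=H1
  ? 250.232.10.10  path d0:H5→d1:-→d2:-→d3:-→d4:-→d5:-→d6:-→d7:-→d8:-→d9:-→d10:-→d11:-→d12:-→d13:H5→d14:-  best=H5
  + 228.210.64.0/19 (H1) depth=19
  ? 98.100.8.95  path d0:H5→d1:-→d2:-→d3:-→d4:-→d5:-→d6:-→d7:-→d8:-→d9:-→d10:-→d11:-→d12:-→d13:-→d14:-→d15:-→d16:-→d17:-→d18:-→d19:-→d20:-→d21:H1  best=H1
  + 228.0.0.0/8 (H4) depth=8
  + 228.0.0.0/8 (H4) depth=8
  del 228.0.0.0/8 (clear depth 8)
  + 0.0.0.0/0 (H1) depth=0
  del 50.32.0.0/12 (clear depth 12)
  ? 98.100.10.124  path d0:H1→d1:-→d2:-→d3:-→d4:-→d5:-→d6:-→d7:-→d8:-→d9:-→d10:-→d11:-→d12:-→d13:-→d14:-→d15:-→d16:-→d17:-→d18:-→d19:-→d20:-→d21:H1  best=H1
  + 98.96.0.0/11 (H2) depth=11
  ? 98.100.8.61  path d0:H1→d1:-→d2:-→d3:-→d4:-→d5:-→d6:-→d7:-→d8:-→d9:-→d10:-→d11:H2→d12:-→d13:-→d14:-→d15:-→d16:-→d17:-→d18:-→d19:-→d20:-→d21:H1  best=H1
  ? 191.14.211.86  path d0:H1→d1:-  best=H1
  del 228.210.64.0/19 (clear depth 19)
  ? 250.232.0.2  path d0:H1→d1:-→d2:-→d3:-→d4:-→d5:-→d6:-→d7:-→d8:-→d9:-→d10:-→d11:-→d12:-→d13:H5→d14:-  best=H5
  + 0.0.0.0/0 (H4) depth=0
  ? 98.96.2.98  path d0:H4→d1:-→d2:-→d3:-→d4:-→d5:-→d6:-→d7:-→d8:-→d9:-→d10:-→d11:H2→d12:-→d13:-  best=H2

== LOOKUPS ==
["H1","H1","H1","H1","H5","H1","H1","H1","H1","H5","H2"]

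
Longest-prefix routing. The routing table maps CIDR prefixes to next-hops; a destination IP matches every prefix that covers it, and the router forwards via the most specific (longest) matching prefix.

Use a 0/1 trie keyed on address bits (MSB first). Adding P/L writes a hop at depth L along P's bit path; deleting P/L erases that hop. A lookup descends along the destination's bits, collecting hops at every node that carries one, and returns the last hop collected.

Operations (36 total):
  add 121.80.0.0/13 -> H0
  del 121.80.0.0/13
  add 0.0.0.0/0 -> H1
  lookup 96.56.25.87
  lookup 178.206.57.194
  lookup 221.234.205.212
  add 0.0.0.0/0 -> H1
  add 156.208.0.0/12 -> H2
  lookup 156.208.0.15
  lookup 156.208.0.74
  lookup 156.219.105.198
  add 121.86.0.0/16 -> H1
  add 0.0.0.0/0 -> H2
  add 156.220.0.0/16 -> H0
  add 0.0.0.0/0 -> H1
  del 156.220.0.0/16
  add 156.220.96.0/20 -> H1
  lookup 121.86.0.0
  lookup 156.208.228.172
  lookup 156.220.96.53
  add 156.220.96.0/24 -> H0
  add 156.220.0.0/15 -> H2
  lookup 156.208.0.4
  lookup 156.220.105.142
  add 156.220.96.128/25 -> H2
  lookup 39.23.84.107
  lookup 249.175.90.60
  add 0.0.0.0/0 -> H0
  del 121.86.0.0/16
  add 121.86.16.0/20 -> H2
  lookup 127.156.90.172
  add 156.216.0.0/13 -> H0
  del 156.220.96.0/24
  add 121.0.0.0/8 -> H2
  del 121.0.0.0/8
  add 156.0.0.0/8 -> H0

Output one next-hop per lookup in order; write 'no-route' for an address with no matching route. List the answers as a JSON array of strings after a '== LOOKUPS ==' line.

Trace:
  + 121.80.0.0/13 (H0) depth=13
  - 121.80.0.0/13 clear@13
  + 0.0.0.0/0 (H1) depth=0
  ? 96.56.25.87  path d0:H1→d1:-→d2:-→d3:-  best=H1
  ? 178.206.57.194  path d0:H1  best=H1
  ? 221.234.205.212  path d0:H1  best=H1
  + 0.0.0.0/0 (H1) depth=0
  + 156.208.0.0/12 (H2) depth=12
  ? 156.208.0.15  path d0:H1→d1:-→d2:-→d3:-→d4:-→d5:-→d6:-→d7:-→d8:-→d9:-→d10:-→d11:-→d12:H2  best=H2
  ? 156.208.0.74  path d0:H1→d1:-→d2:-→d3:-→d4:-→d5:-→d6:-→d7:-→d8:-→d9:-→d10:-→d11:-→d12:H2  best=H2
  ? 156.219.105.198  path d0:H1→d1:-→d2:-→d3:-→d4:-→d5:-→d6:-→d7:-→d8:-→d9:-→d10:-→d11:-→d12:H2  best=H2
  + 121.86.0.0/16 (H1) depth=16
  + 0.0.0.0/0 (H2) depth=0
  + 156.220.0.0/16 (H0) depth=16
  + 0.0.0.0/0 (H1) depth=0
  - 156.220.0.0/16 clear@16
  + 156.220.96.0/20 (H1) depth=20
  ? 121.86.0.0  path d0:H1→d1:-→d2:-→d3:-→d4:-→d5:-→d6:-→d7:-→d8:-→d9:-→d10:-→d11:-→d12:-→d13:-→d14:-→d15:-→d16:H1  best=H1
  ? 156.208.228.172  path d0:H1→d1:-→d2:-→d3:-→d4:-→d5:-→d6:-→d7:-→d8:-→d9:-→d10:-→d11:-→d12:H2  best=H2
  ? 156.220.96.53  path d0:H1→d1:-→d2:-→d3:-→d4:-→d5:-→d6:-→d7:-→d8:-→d9:-→d10:-→d11:-→d12:H2→d13:-→d14:-→d15:-→d16:-→d17:-→d18:-→d19:-→d20:H1  best=H1
  + 156.220.96.0/24 (H0) depth=24
  + 156.220.0.0/15 (H2) depth=15
  ? 156.208.0.4  path d0:H1→d1:-→d2:-→d3:-→d4:-→d5:-→d6:-→d7:-→d8:-→d9:-→d10:-→d11:-→d12:H2  best=H2
  ? 156.220.105.142  path d0:H1→d1:-→d2:-→d3:-→d4:-→d5:-→d6:-→d7:-→d8:-→d9:-→d10:-→d11:-→d12:H2→d13:-→d14:-→d15:H2→d16:-→d17:-→d18:-→d19:-→d20:H1  best=H1
  + 156.220.96.128/25 (H2) depth=25
  ? 39.23.84.107  path d0:H1→d1:-  best=H1
  ? 249.175.90.60  path d0:H1→d1:-  best=H1
  + 0.0.0.0/0 (H0) depth=0
  - 121.86.0.0/16 clear@16
  + 121.86.16.0/20 (H2) depth=20
  ? 127.156.90.172  path d0:H0→d1:-→d2:-→d3:-→d4:-→d5:-  best=H0
  + 156.216.0.0/13 (H0) depth=13
  - 156.220.96.0/24 clear@24
  + 121.0.0.0/8 (H2) depth=8
  - 121.0.0.0/8 clear@8
  + 156.0.0.0/8 (H0) depth=8

== LOOKUPS ==
["H1","H1","H1","H2","H2","H2","H1","H2","H1","H2","H1","H1","H1","H0"]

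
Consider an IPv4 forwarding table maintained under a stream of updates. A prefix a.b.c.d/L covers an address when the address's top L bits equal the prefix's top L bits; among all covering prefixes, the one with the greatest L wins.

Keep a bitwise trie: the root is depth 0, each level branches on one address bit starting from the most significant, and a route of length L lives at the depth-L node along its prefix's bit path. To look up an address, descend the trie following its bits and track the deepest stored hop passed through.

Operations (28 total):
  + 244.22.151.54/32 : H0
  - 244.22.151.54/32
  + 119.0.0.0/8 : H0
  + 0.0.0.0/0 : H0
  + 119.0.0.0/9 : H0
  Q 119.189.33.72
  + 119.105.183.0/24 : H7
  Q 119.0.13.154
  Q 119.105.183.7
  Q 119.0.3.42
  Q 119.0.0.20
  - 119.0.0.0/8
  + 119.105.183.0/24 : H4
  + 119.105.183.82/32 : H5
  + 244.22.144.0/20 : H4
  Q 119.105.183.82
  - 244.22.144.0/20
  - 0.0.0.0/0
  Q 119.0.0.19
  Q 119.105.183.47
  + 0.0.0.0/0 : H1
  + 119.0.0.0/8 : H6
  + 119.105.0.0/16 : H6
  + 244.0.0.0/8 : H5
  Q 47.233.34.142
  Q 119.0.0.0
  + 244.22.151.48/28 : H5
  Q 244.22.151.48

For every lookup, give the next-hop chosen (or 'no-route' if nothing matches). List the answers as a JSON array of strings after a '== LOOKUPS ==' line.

Apply in order:
  add 244.22.151.54/32 -> H0 at depth 32
  - 244.22.151.54/32 clear@32
  add 119.0.0.0/8 -> H0 at depth 8
  add 0.0.0.0/0 -> H0 at depth 0
  add 119.0.0.0/9 -> H0 at depth 9
  Q 119.189.33.72: descend 01110111 ; hops seen [H0,H0] ; pick H0
  add 119.105.183.0/24 -> H7 at depth 24
  Q 119.0.13.154: descend 011101110 ; hops seen [H0,H0,H0] ; pick H0
  Q 119.105.183.7: descend 011101110110100110110111 ; hops seen [H0,H0,H0,H7] ; pick H7
  Q 119.0.3.42: descend 011101110 ; hops seen [H0,H0,H0] ; pick H0
  Q 119.0.0.20: descend 011101110 ; hops seen [H0,H0,H0] ; pick H0
  - 119.0.0.0/8 clear@8
  add 119.105.183.0/24 -> H4 at depth 24
  add 119.105.183.82/32 -> H5 at depth 32
  add 244.22.144.0/20 -> H4 at depth 20
  Q 119.105.183.82: descend 01110111011010011011011101010010 ; hops seen [H0,H0,H4,H5] ; pick H5
  - 244.22.144.0/20 clear@20
  - 0.0.0.0/0 clear@0
  Q 119.0.0.19: descend 011101110 ; hops seen [H0] ; pick H0
  Q 119.105.183.47: descend 0111011101101001101101110 ; hops seen [H0,H4] ; pick H4
  add 0.0.0.0/0 -> H1 at depth 0
  add 119.0.0.0/8 -> H6 at depth 8
  add 119.105.0.0/16 -> H6 at depth 16
  add 244.0.0.0/8 -> H5 at depth 8
  Q 47.233.34.142: descend 0 ; hops seen [H1] ; pick H1
  Q 119.0.0.0: descend 011101110 ; hops seen [H1,H6,H0] ; pick H0
  add 244.22.151.48/28 -> H5 at depth 28
  Q 244.22.151.48: descend 11110100000101101001011100110 ; hops seen [H1,H5,H5] ; pick H5

== LOOKUPS ==
["H0","H0","H7","H0","H0","H5","H0","H4","H1","H0","H5"]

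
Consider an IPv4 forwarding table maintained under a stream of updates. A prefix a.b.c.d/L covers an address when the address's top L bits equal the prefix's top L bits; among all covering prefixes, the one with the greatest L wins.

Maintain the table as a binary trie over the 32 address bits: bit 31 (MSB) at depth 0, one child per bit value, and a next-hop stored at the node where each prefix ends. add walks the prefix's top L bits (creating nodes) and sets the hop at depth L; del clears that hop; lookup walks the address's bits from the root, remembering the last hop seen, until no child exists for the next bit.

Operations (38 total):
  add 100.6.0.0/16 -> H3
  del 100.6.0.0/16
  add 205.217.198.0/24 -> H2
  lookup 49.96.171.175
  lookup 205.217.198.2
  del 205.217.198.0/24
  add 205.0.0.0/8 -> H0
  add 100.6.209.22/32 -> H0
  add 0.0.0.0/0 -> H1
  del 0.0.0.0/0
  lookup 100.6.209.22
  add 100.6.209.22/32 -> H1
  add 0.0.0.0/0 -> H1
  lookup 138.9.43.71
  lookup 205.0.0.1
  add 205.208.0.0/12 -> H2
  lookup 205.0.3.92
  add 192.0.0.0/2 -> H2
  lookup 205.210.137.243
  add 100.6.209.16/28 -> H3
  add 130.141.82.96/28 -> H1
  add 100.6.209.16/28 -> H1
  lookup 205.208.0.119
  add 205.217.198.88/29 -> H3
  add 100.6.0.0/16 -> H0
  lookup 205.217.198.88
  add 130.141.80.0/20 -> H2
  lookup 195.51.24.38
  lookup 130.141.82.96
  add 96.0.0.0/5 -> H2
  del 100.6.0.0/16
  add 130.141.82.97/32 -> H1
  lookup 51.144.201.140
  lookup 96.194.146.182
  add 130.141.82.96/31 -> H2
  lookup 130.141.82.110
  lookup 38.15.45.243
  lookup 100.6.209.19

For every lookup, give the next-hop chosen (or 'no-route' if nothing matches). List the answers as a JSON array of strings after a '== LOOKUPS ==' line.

Trace:
  add 100.6.0.0/16 -> H3 at depth 16
  - 100.6.0.0/16 clear@16
  add 205.217.198.0/24 -> H2 at depth 24
  ? 49.96.171.175  path d0:-→d1:-  best=no-route
  ? 205.217.198.2  path d0:-→d1:-→d2:-→d3:-→d4:-→d5:-→d6:-→d7:-→d8:-→d9:-→d10:-→d11:-→d12:-→d13:-→d14:-→d15:-→d16:-→d17:-→d18:-→d19:-→d20:-→d21:-→d22:-→d23:-→d24:H2  best=H2
  - 205.217.198.0/24 clear@24
  add 205.0.0.0/8 -> H0 at depth 8
  add 100.6.209.22/32 -> H0 at depth 32
  add 0.0.0.0/0 -> H1 at depth 0
  - 0.0.0.0/0 clear@0
  ? 100.6.209.22  path d0:-→d1:-→d2:-→d3:-→d4:-→d5:-→d6:-→d7:-→d8:-→d9:-→d10:-→d11:-→d12:-→d13:-→d14:-→d15:-→d16:-→d17:-→d18:-→d19:-→d20:-→d21:-→d22:-→d23:-→d24:-→d25:-→d26:-→d27:-→d28:-→d29:-→d30:-→d31:-→d32:H0  best=H0
  add 100.6.209.22/32 -> H1 at depth 32
  add 0.0.0.0/0 -> H1 at depth 0
  ? 138.9.43.71  path d0:H1→d1:-  best=H1
  ? 205.0.0.1  path d0:H1→d1:-→d2:-→d3:-→d4:-→d5:-→d6:-→d7:-→d8:H0  best=H0
  add 205.208.0.0/12 -> H2 at depth 12
  ? 205.0.3.92  path d0:H1→d1:-→d2:-→d3:-→d4:-→d5:-→d6:-→d7:-→d8:H0  best=H0
  add 192.0.0.0/2 -> H2 at depth 2
  ? 205.210.137.243  path d0:H1→d1:-→d2:H2→d3:-→d4:-→d5:-→d6:-→d7:-→d8:H0→d9:-→d10:-→d11:-→d12:H2  best=H2
  add 100.6.209.16/28 -> H3 at depth 28
  add 130.141.82.96/28 -> H1 at depth 28
  add 100.6.209.16/28 -> H1 at depth 28
  ? 205.208.0.119  path d0:H1→d1:-→d2:H2→d3:-→d4:-→d5:-→d6:-→d7:-→d8:H0→d9:-→d10:-→d11:-→d12:H2  best=H2
  add 205.217.198.88/29 -> H3 at depth 29
  add 100.6.0.0/16 -> H0 at depth 16
  ? 205.217.198.88  path d0:H1→d1:-→d2:H2→d3:-→d4:-→d5:-→d6:-→d7:-→d8:H0→d9:-→d10:-→d11:-→d12:H2→d13:-→d14:-→d15:-→d16:-→d17:-→d18:-→d19:-→d20:-→d21:-→d22:-→d23:-→d24:-→d25:-→d26:-→d27:-→d28:-→d29:H3  best=H3
  add 130.141.80.0/20 -> H2 at depth 20
  ? 195.51.24.38  path d0:H1→d1:-→d2:H2→d3:-→d4:-  best=H2
  ? 130.141.82.96  path d0:H1→d1:-→d2:-→d3:-→d4:-→d5:-→d6:-→d7:-→d8:-→d9:-→d10:-→d11:-→d12:-→d13:-→d14:-→d15:-→d16:-→d17:-→d18:-→d19:-→d20:H2→d21:-→d22:-→d23:-→d24:-→d25:-→d26:-→d27:-→d28:H1  best=H1
  add 96.0.0.0/5 -> H2 at depth 5
  - 100.6.0.0/16 clear@16
  add 130.141.82.97/32 -> H1 at depth 32
  ? 51.144.201.140  path d0:H1→d1:-  best=H1
  ? 96.194.146.182  path d0:H1→d1:-→d2:-→d3:-→d4:-→d5:H2  best=H2
  add 130.141.82.96/31 -> H2 at depth 31
  ? 130.141.82.110  path d0:H1→d1:-→d2:-→d3:-→d4:-→d5:-→d6:-→d7:-→d8:-→d9:-→d10:-→d11:-→d12:-→d13:-→d14:-→d15:-→d16:-→d17:-→d18:-→d19:-→d20:H2→d21:-→d22:-→d23:-→d24:-→d25:-→d26:-→d27:-→d28:H1  best=H1
  ? 38.15.45.243  path d0:H1→d1:-  best=H1
  ? 100.6.209.19  path d0:H1→d1:-→d2:-→d3:-→d4:-→d5:H2→d6:-→d7:-→d8:-→d9:-→d10:-→d11:-→d12:-→d13:-→d14:-→d15:-→d16:-→d17:-→d18:-→d19:-→d20:-→d21:-→d22:-→d23:-→d24:-→d25:-→d26:-→d27:-→d28:H1→d29:-  best=H1

== LOOKUPS ==
["no-route","H2","H0","H1","H0","H0","H2","H2","H3","H2","H1","H1","H2","H1","H1","H1"]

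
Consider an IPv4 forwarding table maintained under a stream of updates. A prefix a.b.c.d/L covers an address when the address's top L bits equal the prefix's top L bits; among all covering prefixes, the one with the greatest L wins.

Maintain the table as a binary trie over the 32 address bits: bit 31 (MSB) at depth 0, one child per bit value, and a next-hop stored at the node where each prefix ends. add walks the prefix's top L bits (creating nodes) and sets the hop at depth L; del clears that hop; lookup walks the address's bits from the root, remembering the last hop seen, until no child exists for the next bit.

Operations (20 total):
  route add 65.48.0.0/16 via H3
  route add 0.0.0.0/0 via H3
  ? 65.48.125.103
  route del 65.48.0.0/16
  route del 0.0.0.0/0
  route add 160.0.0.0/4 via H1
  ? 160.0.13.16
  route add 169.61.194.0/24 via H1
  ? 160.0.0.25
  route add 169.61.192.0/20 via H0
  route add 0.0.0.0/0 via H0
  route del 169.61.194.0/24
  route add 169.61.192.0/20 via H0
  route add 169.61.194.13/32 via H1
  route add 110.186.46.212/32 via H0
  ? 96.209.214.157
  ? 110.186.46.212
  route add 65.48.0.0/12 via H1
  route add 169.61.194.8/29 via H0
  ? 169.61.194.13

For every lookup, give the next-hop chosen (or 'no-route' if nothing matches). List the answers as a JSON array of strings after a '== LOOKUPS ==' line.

Process each operation:
  add 65.48.0.0/16 -> H3 at depth 16
  add 0.0.0.0/0 -> H3 at depth 0
  Q 65.48.125.103: descend 0100000100110000 ; hops seen [H3,H3] ; pick H3
  del 65.48.0.0/16 (clear depth 16)
  del 0.0.0.0/0 (clear depth 0)
  add 160.0.0.0/4 -> H1 at depth 4
  Q 160.0.13.16: descend 1010 ; hops seen [H1] ; pick H1
  add 169.61.194.0/24 -> H1 at depth 24
  Q 160.0.0.25: descend 1010 ; hops seen [H1] ; pick H1
  add 169.61.192.0/20 -> H0 at depth 20
  add 0.0.0.0/0 -> H0 at depth 0
  del 169.61.194.0/24 (clear depth 24)
  add 169.61.192.0/20 -> H0 at depth 20
  add 169.61.194.13/32 -> H1 at depth 32
  add 110.186.46.212/32 -> H0 at depth 32
  Q 96.209.214.157: descend 0110 ; hops seen [H0] ; pick H0
  Q 110.186.46.212: descend 01101110101110100010111011010100 ; hops seen [H0,H0] ; pick H0
  add 65.48.0.0/12 -> H1 at depth 12
  add 169.61.194.8/29 -> H0 at depth 29
  Q 169.61.194.13: descend 10101001001111011100001000001101 ; hops seen [H0,H1,H0,H0,H1] ; pick H1

== LOOKUPS ==
["H3","H1","H1","H0","H0","H1"]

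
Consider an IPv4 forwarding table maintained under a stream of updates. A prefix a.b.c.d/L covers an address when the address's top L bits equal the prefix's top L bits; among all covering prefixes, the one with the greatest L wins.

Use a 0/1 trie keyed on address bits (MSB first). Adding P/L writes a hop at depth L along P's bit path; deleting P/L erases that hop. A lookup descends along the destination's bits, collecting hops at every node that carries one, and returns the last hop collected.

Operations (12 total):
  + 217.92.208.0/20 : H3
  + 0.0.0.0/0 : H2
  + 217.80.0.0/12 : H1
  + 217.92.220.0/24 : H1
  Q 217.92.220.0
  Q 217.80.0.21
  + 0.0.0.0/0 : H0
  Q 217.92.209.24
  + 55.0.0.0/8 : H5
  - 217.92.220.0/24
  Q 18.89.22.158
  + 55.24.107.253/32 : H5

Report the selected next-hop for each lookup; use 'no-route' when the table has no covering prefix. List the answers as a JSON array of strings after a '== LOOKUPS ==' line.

Apply in order:
  add 217.92.208.0/20 -> H3 at depth 20
  add 0.0.0.0/0 -> H2 at depth 0
  add 217.80.0.0/12 -> H1 at depth 12
  add 217.92.220.0/24 -> H1 at depth 24
  lookup 217.92.220.0: bits 110110010101110011011100 walk d0:H2→d1:-→d2:-→d3:-→d4:-→d5:-→d6:-→d7:-→d8:-→d9:-→d10:-→d11:-→d12:H1→d13:-→d14:-→d15:-→d16:-→d17:-→d18:-→d19:-→d20:H3→d21:-→d22:-→d23:-→d24:H1 -> H1
  lookup 217.80.0.21: bits 110110010101 walk d0:H2→d1:-→d2:-→d3:-→d4:-→d5:-→d6:-→d7:-→d8:-→d9:-→d10:-→d11:-→d12:H1 -> H1
  add 0.0.0.0/0 -> H0 at depth 0
  lookup 217.92.209.24: bits 11011001010111001101 walk d0:H0→d1:-→d2:-→d3:-→d4:-→d5:-→d6:-→d7:-→d8:-→d9:-→d10:-→d11:-→d12:H1→d13:-→d14:-→d15:-→d16:-→d17:-→d18:-→d19:-→d20:H3 -> H3
  add 55.0.0.0/8 -> H5 at depth 8
  del 217.92.220.0/24 (clear depth 24)
  lookup 18.89.22.158: bits 00 walk d0:H0→d1:-→d2:- -> H0
  add 55.24.107.253/32 -> H5 at depth 32

== LOOKUPS ==
["H1","H1","H3","H0"]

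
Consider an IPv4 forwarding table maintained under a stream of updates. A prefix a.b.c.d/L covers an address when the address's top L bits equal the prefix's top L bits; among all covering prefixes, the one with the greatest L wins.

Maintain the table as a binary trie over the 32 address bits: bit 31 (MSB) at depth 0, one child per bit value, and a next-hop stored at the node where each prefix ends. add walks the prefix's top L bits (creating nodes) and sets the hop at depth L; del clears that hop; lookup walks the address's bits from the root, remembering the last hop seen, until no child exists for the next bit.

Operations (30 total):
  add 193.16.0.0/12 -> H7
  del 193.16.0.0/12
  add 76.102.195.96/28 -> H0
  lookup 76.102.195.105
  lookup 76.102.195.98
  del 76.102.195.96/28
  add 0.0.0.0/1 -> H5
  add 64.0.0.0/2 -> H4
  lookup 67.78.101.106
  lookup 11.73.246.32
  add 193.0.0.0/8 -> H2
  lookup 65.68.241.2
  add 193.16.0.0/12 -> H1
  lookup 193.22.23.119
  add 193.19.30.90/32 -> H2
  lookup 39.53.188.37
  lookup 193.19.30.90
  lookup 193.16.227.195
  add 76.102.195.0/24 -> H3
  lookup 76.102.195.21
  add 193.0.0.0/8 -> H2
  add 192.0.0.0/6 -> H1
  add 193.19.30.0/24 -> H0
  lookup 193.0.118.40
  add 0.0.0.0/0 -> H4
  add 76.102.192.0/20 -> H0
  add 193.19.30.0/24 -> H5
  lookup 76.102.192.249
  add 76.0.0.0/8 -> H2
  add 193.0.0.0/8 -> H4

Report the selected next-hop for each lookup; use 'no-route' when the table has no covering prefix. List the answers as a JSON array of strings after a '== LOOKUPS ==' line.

Process each operation:
  add 193.16.0.0/12 -> H7 at depth 12
  del 193.16.0.0/12 (clear depth 12)
  add 76.102.195.96/28 -> H0 at depth 28
  ? 76.102.195.105  path d0:-→d1:-→d2:-→d3:-→d4:-→d5:-→d6:-→d7:-→d8:-→d9:-→d10:-→d11:-→d12:-→d13:-→d14:-→d15:-→d16:-→d17:-→d18:-→d19:-→d20:-→d21:-→d22:-→d23:-→d24:-→d25:-→d26:-→d27:-→d28:H0  best=H0
  ? 76.102.195.98  path d0:-→d1:-→d2:-→d3:-→d4:-→d5:-→d6:-→d7:-→d8:-→d9:-→d10:-→d11:-→d12:-→d13:-→d14:-→d15:-→d16:-→d17:-→d18:-→d19:-→d20:-→d21:-→d22:-→d23:-→d24:-→d25:-→d26:-→d27:-→d28:H0  best=H0
  del 76.102.195.96/28 (clear depth 28)
  add 0.0.0.0/1 -> H5 at depth 1
  add 64.0.0.0/2 -> H4 at depth 2
  ? 67.78.101.106  path d0:-→d1:H5→d2:H4→d3:-→d4:-  best=H4
  ? 11.73.246.32  path d0:-→d1:H5  best=H5
  add 193.0.0.0/8 -> H2 at depth 8
  ? 65.68.241.2  path d0:-→d1:H5→d2:H4→d3:-→d4:-  best=H4
  add 193.16.0.0/12 -> H1 at depth 12
  ? 193.22.23.119  path d0:-→d1:-→d2:-→d3:-→d4:-→d5:-→d6:-→d7:-→d8:H2→d9:-→d10:-→d11:-→d12:H1  best=H1
  add 193.19.30.90/32 -> H2 at depth 32
  ? 39.53.188.37  path d0:-→d1:H5  best=H5
  ? 193.19.30.90  path d0:-→d1:-→d2:-→d3:-→d4:-→d5:-→d6:-→d7:-→d8:H2→d9:-→d10:-→d11:-→d12:H1→d13:-→d14:-→d15:-→d16:-→d17:-→d18:-→d19:-→d20:-→d21:-→d22:-→d23:-→d24:-→d25:-→d26:-→d27:-→d28:-→d29:-→d30:-→d31:-→d32:H2  best=H2
  ? 193.16.227.195  path d0:-→d1:-→d2:-→d3:-→d4:-→d5:-→d6:-→d7:-→d8:H2→d9:-→d10:-→d11:-→d12:H1→d13:-→d14:-  best=H1
  add 76.102.195.0/24 -> H3 at depth 24
  ? 76.102.195.21  path d0:-→d1:H5→d2:H4→d3:-→d4:-→d5:-→d6:-→d7:-→d8:-→d9:-→d10:-→d11:-→d12:-→d13:-→d14:-→d15:-→d16:-→d17:-→d18:-→d19:-→d20:-→d21:-→d22:-→d23:-→d24:H3→d25:-  best=H3
  add 193.0.0.0/8 -> H2 at depth 8
  add 192.0.0.0/6 -> H1 at depth 6
  add 193.19.30.0/24 -> H0 at depth 24
  ? 193.0.118.40  path d0:-→d1:-→d2:-→d3:-→d4:-→d5:-→d6:H1→d7:-→d8:H2→d9:-→d10:-→d11:-  best=H2
  add 0.0.0.0/0 -> H4 at depth 0
  add 76.102.192.0/20 -> H0 at depth 20
  add 193.19.30.0/24 -> H5 at depth 24
  ? 76.102.192.249  path d0:H4→d1:H5→d2:H4→d3:-→d4:-→d5:-→d6:-→d7:-→d8:-→d9:-→d10:-→d11:-→d12:-→d13:-→d14:-→d15:-→d16:-→d17:-→d18:-→d19:-→d20:H0→d21:-→d22:-  best=H0
  add 76.0.0.0/8 -> H2 at depth 8
  add 193.0.0.0/8 -> H4 at depth 8

== LOOKUPS ==
["H0","H0","H4","H5","H4","H1","H5","H2","H1","H3","H2","H0"]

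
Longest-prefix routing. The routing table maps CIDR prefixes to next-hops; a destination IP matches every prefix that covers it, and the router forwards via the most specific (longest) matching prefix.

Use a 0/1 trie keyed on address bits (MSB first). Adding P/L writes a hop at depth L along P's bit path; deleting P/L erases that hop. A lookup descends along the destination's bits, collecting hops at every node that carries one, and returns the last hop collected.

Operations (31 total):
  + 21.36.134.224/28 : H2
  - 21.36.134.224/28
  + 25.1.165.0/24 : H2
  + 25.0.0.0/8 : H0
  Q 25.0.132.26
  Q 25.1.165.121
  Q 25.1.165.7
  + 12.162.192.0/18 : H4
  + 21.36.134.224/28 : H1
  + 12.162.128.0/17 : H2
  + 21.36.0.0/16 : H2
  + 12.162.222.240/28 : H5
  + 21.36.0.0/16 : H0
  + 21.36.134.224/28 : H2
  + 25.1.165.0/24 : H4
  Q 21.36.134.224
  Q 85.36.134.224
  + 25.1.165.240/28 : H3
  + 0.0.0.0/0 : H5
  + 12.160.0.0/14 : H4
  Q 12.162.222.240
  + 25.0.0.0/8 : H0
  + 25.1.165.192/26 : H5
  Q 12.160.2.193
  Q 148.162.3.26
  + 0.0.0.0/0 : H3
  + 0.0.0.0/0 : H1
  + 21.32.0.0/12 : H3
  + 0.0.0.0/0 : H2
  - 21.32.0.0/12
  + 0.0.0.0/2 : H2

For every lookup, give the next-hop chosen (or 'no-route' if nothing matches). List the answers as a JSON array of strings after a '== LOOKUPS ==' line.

Trace:
  + 21.36.134.224/28 (H2) depth=28
  - 21.36.134.224/28 clear@28
  + 25.1.165.0/24 (H2) depth=24
  + 25.0.0.0/8 (H0) depth=8
  Q 25.0.132.26: descend 000110010000000 ; hops seen [H0] ; pick H0
  Q 25.1.165.121: descend 000110010000000110100101 ; hops seen [H0,H2] ; pick H2
  Q 25.1.165.7: descend 000110010000000110100101 ; hops seen [H0,H2] ; pick H2
  + 12.162.192.0/18 (H4) depth=18
  + 21.36.134.224/28 (H1) depth=28
  + 12.162.128.0/17 (H2) depth=17
  + 21.36.0.0/16 (H2) depth=16
  + 12.162.222.240/28 (H5) depth=28
  + 21.36.0.0/16 (H0) depth=16
  + 21.36.134.224/28 (H2) depth=28
  + 25.1.165.0/24 (H4) depth=24
  Q 21.36.134.224: descend 0001010100100100100001101110 ; hops seen [H0,H2] ; pick H2
  Q 85.36.134.224: descend 0 ; hops seen [∅] ; pick no-route
  + 25.1.165.240/28 (H3) depth=28
  + 0.0.0.0/0 (H5) depth=0
  + 12.160.0.0/14 (H4) depth=14
  Q 12.162.222.240: descend 0000110010100010110111101111 ; hops seen [H5,H4,H2,H4,H5] ; pick H5
  + 25.0.0.0/8 (H0) depth=8
  + 25.1.165.192/26 (H5) depth=26
  Q 12.160.2.193: descend 00001100101000 ; hops seen [H5,H4] ; pick H4
  Q 148.162.3.26: descend ε ; hops seen [H5] ; pick H5
  + 0.0.0.0/0 (H3) depth=0
  + 0.0.0.0/0 (H1) depth=0
  + 21.32.0.0/12 (H3) depth=12
  + 0.0.0.0/0 (H2) depth=0
  - 21.32.0.0/12 clear@12
  + 0.0.0.0/2 (H2) depth=2

== LOOKUPS ==
["H0","H2","H2","H2","no-route","H5","H4","H5"]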